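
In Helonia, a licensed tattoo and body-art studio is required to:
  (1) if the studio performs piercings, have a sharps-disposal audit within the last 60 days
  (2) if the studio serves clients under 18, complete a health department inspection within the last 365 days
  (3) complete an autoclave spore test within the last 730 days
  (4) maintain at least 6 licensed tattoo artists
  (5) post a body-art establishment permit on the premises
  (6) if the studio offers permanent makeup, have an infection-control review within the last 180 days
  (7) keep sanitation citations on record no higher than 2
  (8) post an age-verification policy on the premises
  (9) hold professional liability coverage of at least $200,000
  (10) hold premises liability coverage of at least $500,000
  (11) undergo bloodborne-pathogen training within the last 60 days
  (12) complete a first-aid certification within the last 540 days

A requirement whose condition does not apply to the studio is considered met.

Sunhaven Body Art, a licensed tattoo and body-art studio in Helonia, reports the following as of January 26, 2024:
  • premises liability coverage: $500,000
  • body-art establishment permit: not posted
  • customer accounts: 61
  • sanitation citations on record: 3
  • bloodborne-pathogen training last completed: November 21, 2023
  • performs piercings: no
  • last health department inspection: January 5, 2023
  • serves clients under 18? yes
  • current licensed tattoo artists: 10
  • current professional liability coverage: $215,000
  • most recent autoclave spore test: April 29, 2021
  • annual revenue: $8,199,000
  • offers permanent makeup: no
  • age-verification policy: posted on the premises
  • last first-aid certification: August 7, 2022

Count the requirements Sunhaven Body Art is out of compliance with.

1. condition 'performs piercings' does not hold → requirement n/a → met
2. condition 'serves clients under 18' holds; health department inspection 386 days ago vs limit 365 → not met
3. autoclave spore test 1002 days ago vs limit 730 → not met
4. licensed tattoo artists 10 ≥ 6 → met
5. body-art establishment permit absent → not met
6. condition 'offers permanent makeup' does not hold → requirement n/a → met
7. sanitation citations on record 3 > 2 → not met
8. age-verification policy present → met
9. professional liability coverage $215,000 ≥ $200,000 → met
10. premises liability coverage $500,000 ≥ $500,000 → met
11. bloodborne-pathogen training 66 days ago vs limit 60 → not met
12. first-aid certification 537 days ago vs limit 540 → met
Not met: 5 of 12

5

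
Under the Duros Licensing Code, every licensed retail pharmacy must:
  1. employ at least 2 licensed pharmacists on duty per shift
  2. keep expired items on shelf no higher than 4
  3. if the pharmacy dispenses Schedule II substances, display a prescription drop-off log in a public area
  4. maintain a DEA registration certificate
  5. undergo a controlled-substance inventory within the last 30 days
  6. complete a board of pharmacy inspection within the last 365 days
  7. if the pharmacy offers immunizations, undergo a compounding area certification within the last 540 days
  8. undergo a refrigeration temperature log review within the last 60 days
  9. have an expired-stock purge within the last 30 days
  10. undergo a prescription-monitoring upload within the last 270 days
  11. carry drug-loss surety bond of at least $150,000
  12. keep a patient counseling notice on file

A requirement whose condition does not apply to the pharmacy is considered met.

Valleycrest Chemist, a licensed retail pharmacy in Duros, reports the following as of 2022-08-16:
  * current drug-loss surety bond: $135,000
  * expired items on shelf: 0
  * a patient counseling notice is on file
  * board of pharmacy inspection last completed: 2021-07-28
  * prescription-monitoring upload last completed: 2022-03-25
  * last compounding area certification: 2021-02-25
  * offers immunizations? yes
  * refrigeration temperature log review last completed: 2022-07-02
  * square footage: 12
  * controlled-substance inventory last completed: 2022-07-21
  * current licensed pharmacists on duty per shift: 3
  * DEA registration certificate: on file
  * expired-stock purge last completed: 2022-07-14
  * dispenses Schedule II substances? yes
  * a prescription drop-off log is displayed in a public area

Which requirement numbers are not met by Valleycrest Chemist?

1. licensed pharmacists on duty per shift 3 ≥ 2 → met
2. expired items on shelf 0 ≤ 4 → met
3. condition 'dispenses Schedule II substances' holds; prescription drop-off log present → met
4. DEA registration certificate present → met
5. controlled-substance inventory 26 days ago vs limit 30 → met
6. board of pharmacy inspection 384 days ago vs limit 365 → not met
7. condition 'offers immunizations' holds; compounding area certification 537 days ago vs limit 540 → met
8. refrigeration temperature log review 45 days ago vs limit 60 → met
9. expired-stock purge 33 days ago vs limit 30 → not met
10. prescription-monitoring upload 144 days ago vs limit 270 → met
11. drug-loss surety bond $135,000 < $150,000 → not met
12. patient counseling notice present → met
Not met: 6, 9, 11

6, 9, 11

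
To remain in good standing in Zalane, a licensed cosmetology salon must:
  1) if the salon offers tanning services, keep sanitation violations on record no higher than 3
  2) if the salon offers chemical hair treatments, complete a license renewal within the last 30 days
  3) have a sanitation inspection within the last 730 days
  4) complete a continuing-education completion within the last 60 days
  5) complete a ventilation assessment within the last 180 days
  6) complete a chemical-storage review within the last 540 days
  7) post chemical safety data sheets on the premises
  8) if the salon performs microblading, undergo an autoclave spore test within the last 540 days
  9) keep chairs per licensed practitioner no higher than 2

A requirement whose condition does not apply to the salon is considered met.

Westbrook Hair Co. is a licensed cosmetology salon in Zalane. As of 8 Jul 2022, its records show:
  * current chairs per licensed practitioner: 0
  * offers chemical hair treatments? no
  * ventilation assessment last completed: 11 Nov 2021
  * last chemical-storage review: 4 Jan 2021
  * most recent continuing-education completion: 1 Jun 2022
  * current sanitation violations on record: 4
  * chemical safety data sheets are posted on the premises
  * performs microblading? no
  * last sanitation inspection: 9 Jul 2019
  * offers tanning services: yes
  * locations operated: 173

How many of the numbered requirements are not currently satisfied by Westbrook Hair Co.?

4

1. condition 'offers tanning services' holds; sanitation violations on record 4 > 3 → not met
2. condition 'offers chemical hair treatments' does not hold → requirement n/a → met
3. sanitation inspection 1095 days ago vs limit 730 → not met
4. continuing-education completion 37 days ago vs limit 60 → met
5. ventilation assessment 239 days ago vs limit 180 → not met
6. chemical-storage review 550 days ago vs limit 540 → not met
7. chemical safety data sheets present → met
8. condition 'performs microblading' does not hold → requirement n/a → met
9. chairs per licensed practitioner 0 ≤ 2 → met
Not met: 4 of 9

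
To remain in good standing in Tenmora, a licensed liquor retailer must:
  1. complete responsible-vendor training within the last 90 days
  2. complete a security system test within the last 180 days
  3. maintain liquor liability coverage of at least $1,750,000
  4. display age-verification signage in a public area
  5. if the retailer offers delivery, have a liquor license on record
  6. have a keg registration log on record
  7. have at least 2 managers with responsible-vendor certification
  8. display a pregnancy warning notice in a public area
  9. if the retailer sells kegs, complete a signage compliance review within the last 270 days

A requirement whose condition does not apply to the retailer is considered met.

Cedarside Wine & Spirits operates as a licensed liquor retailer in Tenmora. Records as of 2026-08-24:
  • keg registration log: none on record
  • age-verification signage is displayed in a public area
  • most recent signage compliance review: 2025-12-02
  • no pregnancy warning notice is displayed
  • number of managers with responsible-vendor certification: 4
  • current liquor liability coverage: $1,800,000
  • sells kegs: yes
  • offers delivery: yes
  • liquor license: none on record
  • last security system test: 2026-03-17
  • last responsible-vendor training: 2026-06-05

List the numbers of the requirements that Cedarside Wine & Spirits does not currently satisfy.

5, 6, 8

1. responsible-vendor training 80 days ago vs limit 90 → met
2. security system test 160 days ago vs limit 180 → met
3. liquor liability coverage $1,800,000 ≥ $1,750,000 → met
4. age-verification signage present → met
5. condition 'offers delivery' holds; liquor license absent → not met
6. keg registration log absent → not met
7. managers with responsible-vendor certification 4 ≥ 2 → met
8. pregnancy warning notice absent → not met
9. condition 'sells kegs' holds; signage compliance review 265 days ago vs limit 270 → met
Not met: 5, 6, 8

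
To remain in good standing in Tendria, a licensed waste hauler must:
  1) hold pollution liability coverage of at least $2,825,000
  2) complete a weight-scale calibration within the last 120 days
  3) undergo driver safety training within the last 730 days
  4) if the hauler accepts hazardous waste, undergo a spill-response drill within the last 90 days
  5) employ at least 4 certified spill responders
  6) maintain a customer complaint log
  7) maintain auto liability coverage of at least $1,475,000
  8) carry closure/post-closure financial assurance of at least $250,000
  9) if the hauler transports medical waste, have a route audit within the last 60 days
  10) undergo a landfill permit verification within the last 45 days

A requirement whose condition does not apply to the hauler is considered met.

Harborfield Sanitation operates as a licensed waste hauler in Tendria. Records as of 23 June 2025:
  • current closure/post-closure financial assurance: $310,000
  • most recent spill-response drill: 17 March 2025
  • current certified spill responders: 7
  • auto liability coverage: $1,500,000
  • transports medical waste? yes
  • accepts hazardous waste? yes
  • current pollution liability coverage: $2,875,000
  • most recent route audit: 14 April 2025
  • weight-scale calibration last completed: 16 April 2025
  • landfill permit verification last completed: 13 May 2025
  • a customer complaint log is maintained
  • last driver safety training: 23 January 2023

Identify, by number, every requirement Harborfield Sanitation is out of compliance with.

3, 4, 9

1. pollution liability coverage $2,875,000 ≥ $2,825,000 → met
2. weight-scale calibration 68 days ago vs limit 120 → met
3. driver safety training 882 days ago vs limit 730 → not met
4. condition 'accepts hazardous waste' holds; spill-response drill 98 days ago vs limit 90 → not met
5. certified spill responders 7 ≥ 4 → met
6. customer complaint log present → met
7. auto liability coverage $1,500,000 ≥ $1,475,000 → met
8. closure/post-closure financial assurance $310,000 ≥ $250,000 → met
9. condition 'transports medical waste' holds; route audit 70 days ago vs limit 60 → not met
10. landfill permit verification 41 days ago vs limit 45 → met
Not met: 3, 4, 9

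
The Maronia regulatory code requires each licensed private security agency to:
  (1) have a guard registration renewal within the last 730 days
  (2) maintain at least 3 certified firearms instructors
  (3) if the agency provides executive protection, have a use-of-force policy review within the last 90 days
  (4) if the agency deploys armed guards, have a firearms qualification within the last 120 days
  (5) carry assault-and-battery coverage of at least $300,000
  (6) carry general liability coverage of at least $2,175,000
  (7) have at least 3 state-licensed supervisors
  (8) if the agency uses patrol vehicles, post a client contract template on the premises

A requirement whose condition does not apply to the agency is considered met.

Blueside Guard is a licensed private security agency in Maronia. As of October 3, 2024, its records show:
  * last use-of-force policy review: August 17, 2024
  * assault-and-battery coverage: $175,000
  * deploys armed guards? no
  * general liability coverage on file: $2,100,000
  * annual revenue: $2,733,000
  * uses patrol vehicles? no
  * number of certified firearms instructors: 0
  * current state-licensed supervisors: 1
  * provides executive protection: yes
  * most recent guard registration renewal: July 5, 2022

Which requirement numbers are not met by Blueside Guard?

1. guard registration renewal 821 days ago vs limit 730 → not met
2. certified firearms instructors 0 < 3 → not met
3. condition 'provides executive protection' holds; use-of-force policy review 47 days ago vs limit 90 → met
4. condition 'deploys armed guards' does not hold → requirement n/a → met
5. assault-and-battery coverage $175,000 < $300,000 → not met
6. general liability coverage $2,100,000 < $2,175,000 → not met
7. state-licensed supervisors 1 < 3 → not met
8. condition 'uses patrol vehicles' does not hold → requirement n/a → met
Not met: 1, 2, 5, 6, 7

1, 2, 5, 6, 7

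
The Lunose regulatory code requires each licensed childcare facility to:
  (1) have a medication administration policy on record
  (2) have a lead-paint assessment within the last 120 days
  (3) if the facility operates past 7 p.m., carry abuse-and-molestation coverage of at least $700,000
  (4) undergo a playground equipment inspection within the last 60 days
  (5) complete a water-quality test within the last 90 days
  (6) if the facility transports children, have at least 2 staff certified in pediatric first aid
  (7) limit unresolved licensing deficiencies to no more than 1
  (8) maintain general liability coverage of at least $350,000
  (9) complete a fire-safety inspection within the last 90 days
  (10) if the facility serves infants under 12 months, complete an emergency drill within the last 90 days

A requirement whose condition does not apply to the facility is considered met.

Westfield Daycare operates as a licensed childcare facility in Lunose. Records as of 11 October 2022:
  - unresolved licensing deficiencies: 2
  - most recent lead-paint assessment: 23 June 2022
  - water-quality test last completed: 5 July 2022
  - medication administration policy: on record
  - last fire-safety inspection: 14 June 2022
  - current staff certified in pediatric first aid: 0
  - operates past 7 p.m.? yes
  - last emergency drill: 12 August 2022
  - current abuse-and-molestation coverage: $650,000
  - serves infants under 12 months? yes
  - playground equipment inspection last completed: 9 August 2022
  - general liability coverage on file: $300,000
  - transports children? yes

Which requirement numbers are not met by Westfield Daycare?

1. medication administration policy present → met
2. lead-paint assessment 110 days ago vs limit 120 → met
3. condition 'operates past 7 p.m.' holds; abuse-and-molestation coverage $650,000 < $700,000 → not met
4. playground equipment inspection 63 days ago vs limit 60 → not met
5. water-quality test 98 days ago vs limit 90 → not met
6. condition 'transports children' holds; staff certified in pediatric first aid 0 < 2 → not met
7. unresolved licensing deficiencies 2 > 1 → not met
8. general liability coverage $300,000 < $350,000 → not met
9. fire-safety inspection 119 days ago vs limit 90 → not met
10. condition 'serves infants under 12 months' holds; emergency drill 60 days ago vs limit 90 → met
Not met: 3, 4, 5, 6, 7, 8, 9

3, 4, 5, 6, 7, 8, 9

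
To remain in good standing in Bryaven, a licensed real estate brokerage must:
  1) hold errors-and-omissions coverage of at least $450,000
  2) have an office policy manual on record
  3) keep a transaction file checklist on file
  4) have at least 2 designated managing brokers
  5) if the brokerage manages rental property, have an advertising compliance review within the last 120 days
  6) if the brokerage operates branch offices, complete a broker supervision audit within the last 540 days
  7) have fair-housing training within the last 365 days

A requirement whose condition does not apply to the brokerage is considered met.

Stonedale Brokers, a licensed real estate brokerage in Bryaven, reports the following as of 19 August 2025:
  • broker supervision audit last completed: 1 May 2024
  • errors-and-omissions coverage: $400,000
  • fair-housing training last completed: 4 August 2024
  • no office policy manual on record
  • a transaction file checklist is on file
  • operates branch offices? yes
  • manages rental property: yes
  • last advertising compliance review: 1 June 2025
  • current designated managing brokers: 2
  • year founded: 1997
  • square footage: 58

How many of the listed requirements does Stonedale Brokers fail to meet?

1. errors-and-omissions coverage $400,000 < $450,000 → not met
2. office policy manual absent → not met
3. transaction file checklist present → met
4. designated managing brokers 2 ≥ 2 → met
5. condition 'manages rental property' holds; advertising compliance review 79 days ago vs limit 120 → met
6. condition 'operates branch offices' holds; broker supervision audit 475 days ago vs limit 540 → met
7. fair-housing training 380 days ago vs limit 365 → not met
Not met: 3 of 7

3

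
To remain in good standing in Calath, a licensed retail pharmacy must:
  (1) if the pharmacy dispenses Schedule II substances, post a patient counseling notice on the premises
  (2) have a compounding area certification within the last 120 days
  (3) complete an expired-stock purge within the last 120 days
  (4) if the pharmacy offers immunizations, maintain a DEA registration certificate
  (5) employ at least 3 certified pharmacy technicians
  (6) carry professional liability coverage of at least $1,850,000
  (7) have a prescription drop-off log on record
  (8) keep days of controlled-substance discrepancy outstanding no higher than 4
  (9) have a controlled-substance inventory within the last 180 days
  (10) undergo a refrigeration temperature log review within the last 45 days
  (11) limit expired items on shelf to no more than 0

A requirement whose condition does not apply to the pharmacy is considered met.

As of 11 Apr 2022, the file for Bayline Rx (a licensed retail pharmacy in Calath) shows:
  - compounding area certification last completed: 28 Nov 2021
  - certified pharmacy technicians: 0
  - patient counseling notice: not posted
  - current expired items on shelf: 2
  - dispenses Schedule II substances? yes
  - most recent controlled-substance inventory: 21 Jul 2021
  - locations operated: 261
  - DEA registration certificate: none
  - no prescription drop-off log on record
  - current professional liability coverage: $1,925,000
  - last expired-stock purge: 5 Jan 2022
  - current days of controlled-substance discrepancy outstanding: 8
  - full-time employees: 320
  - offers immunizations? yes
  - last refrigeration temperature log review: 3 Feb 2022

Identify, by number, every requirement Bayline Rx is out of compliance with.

1. condition 'dispenses Schedule II substances' holds; patient counseling notice absent → not met
2. compounding area certification 134 days ago vs limit 120 → not met
3. expired-stock purge 96 days ago vs limit 120 → met
4. condition 'offers immunizations' holds; DEA registration certificate absent → not met
5. certified pharmacy technicians 0 < 3 → not met
6. professional liability coverage $1,925,000 ≥ $1,850,000 → met
7. prescription drop-off log absent → not met
8. days of controlled-substance discrepancy outstanding 8 > 4 → not met
9. controlled-substance inventory 264 days ago vs limit 180 → not met
10. refrigeration temperature log review 67 days ago vs limit 45 → not met
11. expired items on shelf 2 > 0 → not met
Not met: 1, 2, 4, 5, 7, 8, 9, 10, 11

1, 2, 4, 5, 7, 8, 9, 10, 11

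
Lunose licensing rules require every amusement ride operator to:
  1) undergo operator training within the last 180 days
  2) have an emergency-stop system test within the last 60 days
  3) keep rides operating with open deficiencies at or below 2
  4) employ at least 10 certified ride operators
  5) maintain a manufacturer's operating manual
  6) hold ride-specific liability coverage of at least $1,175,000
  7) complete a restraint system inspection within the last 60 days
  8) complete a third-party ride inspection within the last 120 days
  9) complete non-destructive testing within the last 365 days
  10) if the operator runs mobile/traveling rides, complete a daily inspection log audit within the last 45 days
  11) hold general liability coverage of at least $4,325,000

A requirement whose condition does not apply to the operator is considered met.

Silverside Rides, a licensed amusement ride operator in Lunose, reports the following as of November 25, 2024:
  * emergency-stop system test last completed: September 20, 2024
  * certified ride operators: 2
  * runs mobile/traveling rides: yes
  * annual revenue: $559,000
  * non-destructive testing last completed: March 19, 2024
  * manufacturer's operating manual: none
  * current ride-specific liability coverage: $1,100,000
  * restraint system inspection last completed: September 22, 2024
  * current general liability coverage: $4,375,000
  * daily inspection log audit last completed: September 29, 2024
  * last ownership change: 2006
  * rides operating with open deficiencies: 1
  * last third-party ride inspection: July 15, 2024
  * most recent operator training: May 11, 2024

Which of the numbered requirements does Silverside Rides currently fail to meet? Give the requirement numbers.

1, 2, 4, 5, 6, 7, 8, 10

1. operator training 198 days ago vs limit 180 → not met
2. emergency-stop system test 66 days ago vs limit 60 → not met
3. rides operating with open deficiencies 1 ≤ 2 → met
4. certified ride operators 2 < 10 → not met
5. manufacturer's operating manual absent → not met
6. ride-specific liability coverage $1,100,000 < $1,175,000 → not met
7. restraint system inspection 64 days ago vs limit 60 → not met
8. third-party ride inspection 133 days ago vs limit 120 → not met
9. non-destructive testing 251 days ago vs limit 365 → met
10. condition 'runs mobile/traveling rides' holds; daily inspection log audit 57 days ago vs limit 45 → not met
11. general liability coverage $4,375,000 ≥ $4,325,000 → met
Not met: 1, 2, 4, 5, 6, 7, 8, 10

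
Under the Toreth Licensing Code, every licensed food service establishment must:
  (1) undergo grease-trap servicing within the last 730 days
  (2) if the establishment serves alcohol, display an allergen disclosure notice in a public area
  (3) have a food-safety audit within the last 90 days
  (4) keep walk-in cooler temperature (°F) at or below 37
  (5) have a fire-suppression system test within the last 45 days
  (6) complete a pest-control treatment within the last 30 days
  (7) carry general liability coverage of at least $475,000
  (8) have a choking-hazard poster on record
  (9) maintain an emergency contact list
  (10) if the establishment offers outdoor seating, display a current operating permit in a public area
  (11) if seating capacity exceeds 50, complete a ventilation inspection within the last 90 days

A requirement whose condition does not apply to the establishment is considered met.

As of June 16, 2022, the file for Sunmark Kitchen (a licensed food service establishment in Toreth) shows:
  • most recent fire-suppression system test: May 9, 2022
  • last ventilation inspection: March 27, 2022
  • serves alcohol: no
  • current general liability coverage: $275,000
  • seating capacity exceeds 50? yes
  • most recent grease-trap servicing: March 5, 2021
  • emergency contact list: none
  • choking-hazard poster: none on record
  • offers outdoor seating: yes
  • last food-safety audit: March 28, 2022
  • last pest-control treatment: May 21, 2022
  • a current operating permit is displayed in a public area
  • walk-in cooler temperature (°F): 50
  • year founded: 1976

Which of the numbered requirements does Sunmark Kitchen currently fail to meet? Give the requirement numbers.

1. grease-trap servicing 468 days ago vs limit 730 → met
2. condition 'serves alcohol' does not hold → requirement n/a → met
3. food-safety audit 80 days ago vs limit 90 → met
4. walk-in cooler temperature (°F) 50 > 37 → not met
5. fire-suppression system test 38 days ago vs limit 45 → met
6. pest-control treatment 26 days ago vs limit 30 → met
7. general liability coverage $275,000 < $475,000 → not met
8. choking-hazard poster absent → not met
9. emergency contact list absent → not met
10. condition 'offers outdoor seating' holds; current operating permit present → met
11. condition 'seating capacity exceeds 50' holds; ventilation inspection 81 days ago vs limit 90 → met
Not met: 4, 7, 8, 9

4, 7, 8, 9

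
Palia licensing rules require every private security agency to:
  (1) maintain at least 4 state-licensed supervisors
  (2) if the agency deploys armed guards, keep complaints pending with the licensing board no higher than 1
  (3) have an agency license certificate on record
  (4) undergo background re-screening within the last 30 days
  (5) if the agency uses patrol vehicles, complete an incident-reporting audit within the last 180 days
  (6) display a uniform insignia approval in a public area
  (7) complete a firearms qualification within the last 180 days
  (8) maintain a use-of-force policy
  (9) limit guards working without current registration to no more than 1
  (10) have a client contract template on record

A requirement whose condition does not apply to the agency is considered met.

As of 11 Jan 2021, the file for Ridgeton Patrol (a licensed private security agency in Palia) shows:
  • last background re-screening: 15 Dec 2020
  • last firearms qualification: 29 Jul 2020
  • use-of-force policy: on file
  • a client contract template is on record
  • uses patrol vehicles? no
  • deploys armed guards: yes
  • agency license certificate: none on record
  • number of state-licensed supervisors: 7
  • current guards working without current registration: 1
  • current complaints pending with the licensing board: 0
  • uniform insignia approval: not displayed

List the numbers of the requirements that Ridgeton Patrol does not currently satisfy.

1. state-licensed supervisors 7 ≥ 4 → met
2. condition 'deploys armed guards' holds; complaints pending with the licensing board 0 ≤ 1 → met
3. agency license certificate absent → not met
4. background re-screening 27 days ago vs limit 30 → met
5. condition 'uses patrol vehicles' does not hold → requirement n/a → met
6. uniform insignia approval absent → not met
7. firearms qualification 166 days ago vs limit 180 → met
8. use-of-force policy present → met
9. guards working without current registration 1 ≤ 1 → met
10. client contract template present → met
Not met: 3, 6

3, 6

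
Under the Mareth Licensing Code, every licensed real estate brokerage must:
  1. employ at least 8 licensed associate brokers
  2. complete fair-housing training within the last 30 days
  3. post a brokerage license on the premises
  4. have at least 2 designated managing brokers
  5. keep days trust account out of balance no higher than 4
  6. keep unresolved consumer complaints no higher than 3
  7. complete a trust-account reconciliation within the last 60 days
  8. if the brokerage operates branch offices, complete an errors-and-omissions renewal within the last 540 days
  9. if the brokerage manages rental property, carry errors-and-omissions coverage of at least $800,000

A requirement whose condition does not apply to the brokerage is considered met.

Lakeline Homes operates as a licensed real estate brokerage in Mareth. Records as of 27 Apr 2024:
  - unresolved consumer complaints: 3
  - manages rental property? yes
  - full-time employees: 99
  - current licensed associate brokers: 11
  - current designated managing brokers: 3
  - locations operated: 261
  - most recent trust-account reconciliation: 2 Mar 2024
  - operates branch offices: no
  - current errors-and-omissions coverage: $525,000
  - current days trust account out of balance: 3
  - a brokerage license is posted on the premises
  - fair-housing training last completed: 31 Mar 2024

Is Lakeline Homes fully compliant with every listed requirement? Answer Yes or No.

No

1. licensed associate brokers 11 ≥ 8 → met
2. fair-housing training 27 days ago vs limit 30 → met
3. brokerage license present → met
4. designated managing brokers 3 ≥ 2 → met
5. days trust account out of balance 3 ≤ 4 → met
6. unresolved consumer complaints 3 ≤ 3 → met
7. trust-account reconciliation 56 days ago vs limit 60 → met
8. condition 'operates branch offices' does not hold → requirement n/a → met
9. condition 'manages rental property' holds; errors-and-omissions coverage $525,000 < $800,000 → not met
Not met: 9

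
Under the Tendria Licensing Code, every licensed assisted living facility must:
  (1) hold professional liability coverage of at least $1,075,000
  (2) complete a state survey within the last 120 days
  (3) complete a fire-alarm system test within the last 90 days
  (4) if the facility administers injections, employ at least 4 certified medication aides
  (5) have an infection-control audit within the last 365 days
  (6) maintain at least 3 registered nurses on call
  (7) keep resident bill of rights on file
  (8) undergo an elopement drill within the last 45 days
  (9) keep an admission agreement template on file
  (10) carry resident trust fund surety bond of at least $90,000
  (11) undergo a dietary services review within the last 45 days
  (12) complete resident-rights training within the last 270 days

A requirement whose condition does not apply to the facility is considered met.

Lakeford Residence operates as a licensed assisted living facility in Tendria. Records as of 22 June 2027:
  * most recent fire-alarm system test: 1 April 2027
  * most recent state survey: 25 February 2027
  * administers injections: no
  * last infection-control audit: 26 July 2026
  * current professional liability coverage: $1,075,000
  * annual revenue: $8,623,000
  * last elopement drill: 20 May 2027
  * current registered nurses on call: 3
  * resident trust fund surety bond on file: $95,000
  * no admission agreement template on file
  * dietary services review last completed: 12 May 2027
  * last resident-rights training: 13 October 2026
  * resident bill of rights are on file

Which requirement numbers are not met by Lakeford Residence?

1. professional liability coverage $1,075,000 ≥ $1,075,000 → met
2. state survey 117 days ago vs limit 120 → met
3. fire-alarm system test 82 days ago vs limit 90 → met
4. condition 'administers injections' does not hold → requirement n/a → met
5. infection-control audit 331 days ago vs limit 365 → met
6. registered nurses on call 3 ≥ 3 → met
7. resident bill of rights present → met
8. elopement drill 33 days ago vs limit 45 → met
9. admission agreement template absent → not met
10. resident trust fund surety bond $95,000 ≥ $90,000 → met
11. dietary services review 41 days ago vs limit 45 → met
12. resident-rights training 252 days ago vs limit 270 → met
Not met: 9

9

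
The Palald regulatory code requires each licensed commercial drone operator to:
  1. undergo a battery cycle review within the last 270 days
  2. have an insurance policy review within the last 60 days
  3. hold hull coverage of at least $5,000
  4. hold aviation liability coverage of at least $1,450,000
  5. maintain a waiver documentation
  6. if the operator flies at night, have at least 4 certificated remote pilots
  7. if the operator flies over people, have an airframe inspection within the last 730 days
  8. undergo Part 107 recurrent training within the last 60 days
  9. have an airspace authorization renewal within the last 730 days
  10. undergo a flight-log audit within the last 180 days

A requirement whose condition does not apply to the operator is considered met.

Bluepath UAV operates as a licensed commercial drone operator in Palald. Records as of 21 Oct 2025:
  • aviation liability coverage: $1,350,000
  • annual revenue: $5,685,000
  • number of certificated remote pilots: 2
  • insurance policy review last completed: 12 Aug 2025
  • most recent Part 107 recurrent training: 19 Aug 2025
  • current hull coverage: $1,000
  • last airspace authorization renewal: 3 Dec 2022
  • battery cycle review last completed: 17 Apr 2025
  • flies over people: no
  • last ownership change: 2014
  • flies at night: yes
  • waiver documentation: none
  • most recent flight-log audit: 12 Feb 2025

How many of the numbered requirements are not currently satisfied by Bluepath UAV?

8

1. battery cycle review 187 days ago vs limit 270 → met
2. insurance policy review 70 days ago vs limit 60 → not met
3. hull coverage $1,000 < $5,000 → not met
4. aviation liability coverage $1,350,000 < $1,450,000 → not met
5. waiver documentation absent → not met
6. condition 'flies at night' holds; certificated remote pilots 2 < 4 → not met
7. condition 'flies over people' does not hold → requirement n/a → met
8. Part 107 recurrent training 63 days ago vs limit 60 → not met
9. airspace authorization renewal 1053 days ago vs limit 730 → not met
10. flight-log audit 251 days ago vs limit 180 → not met
Not met: 8 of 10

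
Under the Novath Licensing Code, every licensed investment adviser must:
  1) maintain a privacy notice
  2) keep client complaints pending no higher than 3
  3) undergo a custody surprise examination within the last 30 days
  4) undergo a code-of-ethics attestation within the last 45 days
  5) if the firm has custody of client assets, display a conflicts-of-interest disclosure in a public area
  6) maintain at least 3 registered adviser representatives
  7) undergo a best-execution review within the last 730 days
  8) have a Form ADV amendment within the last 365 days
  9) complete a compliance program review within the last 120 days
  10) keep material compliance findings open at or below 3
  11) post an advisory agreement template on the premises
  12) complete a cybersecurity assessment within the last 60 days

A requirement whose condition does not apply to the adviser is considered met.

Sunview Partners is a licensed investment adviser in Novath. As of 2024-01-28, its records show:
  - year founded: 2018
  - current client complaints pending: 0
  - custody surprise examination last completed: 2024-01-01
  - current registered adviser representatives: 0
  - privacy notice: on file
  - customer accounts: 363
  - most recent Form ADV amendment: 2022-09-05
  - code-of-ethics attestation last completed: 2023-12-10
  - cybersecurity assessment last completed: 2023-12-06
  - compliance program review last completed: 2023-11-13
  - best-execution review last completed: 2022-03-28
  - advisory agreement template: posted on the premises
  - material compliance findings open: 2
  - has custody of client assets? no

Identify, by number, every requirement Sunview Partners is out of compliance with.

1. privacy notice present → met
2. client complaints pending 0 ≤ 3 → met
3. custody surprise examination 27 days ago vs limit 30 → met
4. code-of-ethics attestation 49 days ago vs limit 45 → not met
5. condition 'has custody of client assets' does not hold → requirement n/a → met
6. registered adviser representatives 0 < 3 → not met
7. best-execution review 671 days ago vs limit 730 → met
8. Form ADV amendment 510 days ago vs limit 365 → not met
9. compliance program review 76 days ago vs limit 120 → met
10. material compliance findings open 2 ≤ 3 → met
11. advisory agreement template present → met
12. cybersecurity assessment 53 days ago vs limit 60 → met
Not met: 4, 6, 8

4, 6, 8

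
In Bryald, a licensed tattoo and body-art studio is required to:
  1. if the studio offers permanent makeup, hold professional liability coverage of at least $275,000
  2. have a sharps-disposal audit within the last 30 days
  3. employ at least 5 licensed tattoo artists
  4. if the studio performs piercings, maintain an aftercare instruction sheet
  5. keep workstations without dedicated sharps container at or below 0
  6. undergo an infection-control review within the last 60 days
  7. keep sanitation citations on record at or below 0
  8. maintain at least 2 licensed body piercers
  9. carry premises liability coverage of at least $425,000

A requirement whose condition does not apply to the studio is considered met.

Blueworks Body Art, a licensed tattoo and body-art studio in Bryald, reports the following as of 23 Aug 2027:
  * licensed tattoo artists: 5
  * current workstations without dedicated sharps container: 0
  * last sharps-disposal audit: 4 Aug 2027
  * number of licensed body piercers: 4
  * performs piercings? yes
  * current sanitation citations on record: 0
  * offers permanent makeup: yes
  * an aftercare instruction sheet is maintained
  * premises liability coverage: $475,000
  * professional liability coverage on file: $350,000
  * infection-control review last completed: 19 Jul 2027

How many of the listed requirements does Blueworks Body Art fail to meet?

1. condition 'offers permanent makeup' holds; professional liability coverage $350,000 ≥ $275,000 → met
2. sharps-disposal audit 19 days ago vs limit 30 → met
3. licensed tattoo artists 5 ≥ 5 → met
4. condition 'performs piercings' holds; aftercare instruction sheet present → met
5. workstations without dedicated sharps container 0 ≤ 0 → met
6. infection-control review 35 days ago vs limit 60 → met
7. sanitation citations on record 0 ≤ 0 → met
8. licensed body piercers 4 ≥ 2 → met
9. premises liability coverage $475,000 ≥ $425,000 → met
Not met: 0 of 9

0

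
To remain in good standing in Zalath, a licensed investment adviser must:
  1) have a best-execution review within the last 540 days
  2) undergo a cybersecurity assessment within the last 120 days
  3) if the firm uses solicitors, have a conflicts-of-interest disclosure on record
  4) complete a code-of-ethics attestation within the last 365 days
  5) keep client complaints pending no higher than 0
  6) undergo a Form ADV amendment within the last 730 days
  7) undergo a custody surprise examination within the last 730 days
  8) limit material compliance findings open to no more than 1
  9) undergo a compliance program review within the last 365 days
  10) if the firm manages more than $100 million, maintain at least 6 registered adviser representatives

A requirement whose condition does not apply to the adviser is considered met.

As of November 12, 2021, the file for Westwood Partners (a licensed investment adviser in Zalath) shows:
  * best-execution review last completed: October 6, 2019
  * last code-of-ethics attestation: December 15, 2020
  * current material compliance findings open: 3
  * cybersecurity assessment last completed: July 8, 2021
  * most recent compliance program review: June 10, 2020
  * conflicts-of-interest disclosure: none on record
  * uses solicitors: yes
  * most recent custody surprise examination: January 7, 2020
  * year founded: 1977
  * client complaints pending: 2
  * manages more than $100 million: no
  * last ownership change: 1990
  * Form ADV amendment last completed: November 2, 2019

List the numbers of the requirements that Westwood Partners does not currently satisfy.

1, 2, 3, 5, 6, 8, 9

1. best-execution review 768 days ago vs limit 540 → not met
2. cybersecurity assessment 127 days ago vs limit 120 → not met
3. condition 'uses solicitors' holds; conflicts-of-interest disclosure absent → not met
4. code-of-ethics attestation 332 days ago vs limit 365 → met
5. client complaints pending 2 > 0 → not met
6. Form ADV amendment 741 days ago vs limit 730 → not met
7. custody surprise examination 675 days ago vs limit 730 → met
8. material compliance findings open 3 > 1 → not met
9. compliance program review 520 days ago vs limit 365 → not met
10. condition 'manages more than $100 million' does not hold → requirement n/a → met
Not met: 1, 2, 3, 5, 6, 8, 9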